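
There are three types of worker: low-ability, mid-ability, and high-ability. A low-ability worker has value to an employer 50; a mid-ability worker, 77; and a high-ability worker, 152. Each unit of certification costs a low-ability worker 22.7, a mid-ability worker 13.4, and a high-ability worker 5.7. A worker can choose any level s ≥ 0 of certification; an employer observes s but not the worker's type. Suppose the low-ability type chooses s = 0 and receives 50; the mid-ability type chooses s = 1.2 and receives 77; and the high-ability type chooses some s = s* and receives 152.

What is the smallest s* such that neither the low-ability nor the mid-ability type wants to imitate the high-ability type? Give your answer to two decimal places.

Low-ability type (on-path payoff 50) won't mimic when 50 ≥ 152 − 22.7·s*, i.e. s* ≥ 4.49.
Mid-ability type (on-path payoff 77 − 13.4×1.2 = 60.92) won't mimic when 60.92 ≥ 152 − 13.4·s*, i.e. s* ≥ 6.80.
Both must hold, so s* = max(4.49, 6.80) = 6.80. The mid-ability type's constraint binds.

6.80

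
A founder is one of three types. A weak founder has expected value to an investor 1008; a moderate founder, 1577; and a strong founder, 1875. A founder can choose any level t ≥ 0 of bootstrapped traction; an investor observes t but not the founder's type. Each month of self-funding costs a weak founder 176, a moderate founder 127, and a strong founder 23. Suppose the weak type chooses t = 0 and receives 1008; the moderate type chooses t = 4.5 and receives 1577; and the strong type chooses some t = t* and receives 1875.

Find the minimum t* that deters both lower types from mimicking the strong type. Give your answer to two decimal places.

Weak type (on-path payoff 1008) won't mimic when 1008 ≥ 1875 − 176·t*, i.e. t* ≥ 4.93.
Moderate type (on-path payoff 1577 − 127×4.5 = 1005.5) won't mimic when 1005.5 ≥ 1875 − 127·t*, i.e. t* ≥ 6.85.
Both must hold, so t* = max(4.93, 6.85) = 6.85. The moderate type's constraint binds.

6.85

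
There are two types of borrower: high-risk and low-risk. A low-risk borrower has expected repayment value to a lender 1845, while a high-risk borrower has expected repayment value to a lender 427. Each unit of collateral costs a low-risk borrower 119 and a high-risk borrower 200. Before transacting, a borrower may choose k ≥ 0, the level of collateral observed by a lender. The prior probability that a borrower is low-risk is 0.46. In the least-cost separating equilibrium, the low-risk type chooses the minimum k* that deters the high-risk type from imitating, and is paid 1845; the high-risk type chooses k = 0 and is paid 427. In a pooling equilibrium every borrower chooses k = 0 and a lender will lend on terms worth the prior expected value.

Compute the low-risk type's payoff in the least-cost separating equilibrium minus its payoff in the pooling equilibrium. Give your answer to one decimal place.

Least-cost separating signal: k* solves 427 = 1845 − 200·k*, so k* = (1845 − 427)/200 = 7.09.
Low-risk type's separating payoff: 1845 − 119 × k* = 1845 − 119 × (1845 − 427)/200 = 1845 − 168742/200 = 1001.29.
Pooling payoff: 0.46 × 1845 + 0.54 × 427 = 1079.28.
Difference: 1001.29 − 1079.28 = -77.99, i.e. -78.0 to one decimal place.
The low-risk type would prefer the pooling outcome.

-78.0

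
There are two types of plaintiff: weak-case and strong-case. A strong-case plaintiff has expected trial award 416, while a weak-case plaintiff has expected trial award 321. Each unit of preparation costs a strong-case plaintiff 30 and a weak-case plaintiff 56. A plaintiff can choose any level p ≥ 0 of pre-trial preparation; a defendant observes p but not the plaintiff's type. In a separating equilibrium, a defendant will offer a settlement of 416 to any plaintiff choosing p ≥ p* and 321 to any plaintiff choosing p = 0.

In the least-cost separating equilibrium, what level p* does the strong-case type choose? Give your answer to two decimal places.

A weak-case plaintiff choosing p = 0 receives 321.
Imitating at p* instead would pay 416 at cost 56·p*, netting 416 − 56·p*.
Indifference: 321 = 416 − 56·p*, so p* = (416 − 321) / 56 ≈ 1.70.
This is the weak-case type's binding incentive-compatibility constraint; any p ≥ 1.70 sustains separation on that side.

1.70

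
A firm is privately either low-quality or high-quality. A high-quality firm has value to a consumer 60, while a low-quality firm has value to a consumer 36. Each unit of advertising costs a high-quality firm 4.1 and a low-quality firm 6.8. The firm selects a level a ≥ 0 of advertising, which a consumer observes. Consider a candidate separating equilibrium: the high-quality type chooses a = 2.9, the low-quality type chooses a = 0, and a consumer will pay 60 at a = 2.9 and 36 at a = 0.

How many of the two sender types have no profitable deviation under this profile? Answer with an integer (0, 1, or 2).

High-quality type: signal → 60 − 4.1 × 2.9 = 48.11; deviate to 0 → 36. IC holds (48.11 ≥ 36).
Low-quality type: stay at 0 → 36; mimic → 60 − 6.8 × 2.9 = 40.28. IC fails (36 < 40.28).
1 of 2 constraints hold, so this profile is not an equilibrium.

1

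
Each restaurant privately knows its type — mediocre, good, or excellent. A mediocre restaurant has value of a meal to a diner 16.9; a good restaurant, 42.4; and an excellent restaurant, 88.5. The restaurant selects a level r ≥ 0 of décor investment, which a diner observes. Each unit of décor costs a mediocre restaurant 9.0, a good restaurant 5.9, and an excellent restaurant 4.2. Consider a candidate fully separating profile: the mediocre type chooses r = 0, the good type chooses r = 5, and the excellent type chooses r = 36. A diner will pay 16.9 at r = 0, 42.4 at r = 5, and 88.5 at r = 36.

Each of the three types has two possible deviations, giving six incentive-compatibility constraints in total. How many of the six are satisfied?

3

Good (own payoff 42.4 − 5.9×5 = 12.9): to r=0 gives 16.9 → profitable ✗; to r=36 gives 88.5 − 5.9×36 = -123.9 → no gain ✓.
Mediocre (own payoff 16.9): to r=5 gives 42.4 − 9.0×5 = -2.6 → no gain ✓; to r=36 gives 88.5 − 9.0×36 = -235.5 → no gain ✓.
Excellent (own payoff 88.5 − 4.2×36 = -62.7): to r=0 gives 16.9 → profitable ✗; to r=5 gives 42.4 − 4.2×5 = 21.4 → profitable ✗.
3 of the 6 constraints hold; not an equilibrium.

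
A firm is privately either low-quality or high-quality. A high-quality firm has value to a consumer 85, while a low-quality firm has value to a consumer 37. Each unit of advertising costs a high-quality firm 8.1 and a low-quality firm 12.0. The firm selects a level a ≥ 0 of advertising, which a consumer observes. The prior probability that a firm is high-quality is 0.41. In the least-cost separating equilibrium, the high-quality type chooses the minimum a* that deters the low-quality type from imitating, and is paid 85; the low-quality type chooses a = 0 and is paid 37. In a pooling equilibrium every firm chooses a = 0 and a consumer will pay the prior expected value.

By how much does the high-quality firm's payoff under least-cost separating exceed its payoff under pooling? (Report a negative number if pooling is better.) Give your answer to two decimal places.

Least-cost separating signal: a* solves 37 = 85 − 12.0·a*, so a* = (85 − 37)/12.0 = 4.
High-quality type's separating payoff: 85 − 8.1 × a* = 85 − 8.1 × (85 − 37)/12.0 = 85 − 388.8/12.0 = 52.6.
Pooling payoff: 0.41 × 85 + 0.59 × 37 = 56.68.
Difference: 52.6 − 56.68 = -4.08.
The high-quality type would prefer the pooling outcome.

-4.08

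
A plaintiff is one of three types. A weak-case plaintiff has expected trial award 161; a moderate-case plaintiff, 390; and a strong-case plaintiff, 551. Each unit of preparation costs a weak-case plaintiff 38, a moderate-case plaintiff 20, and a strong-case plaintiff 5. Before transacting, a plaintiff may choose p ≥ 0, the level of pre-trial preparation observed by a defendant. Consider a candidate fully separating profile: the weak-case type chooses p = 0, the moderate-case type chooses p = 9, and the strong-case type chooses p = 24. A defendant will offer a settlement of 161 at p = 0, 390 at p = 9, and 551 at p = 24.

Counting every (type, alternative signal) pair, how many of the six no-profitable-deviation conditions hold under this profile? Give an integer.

Weak-case (own payoff 161): to p=9 gives 390 − 38×9 = 48 → no gain ✓; to p=24 gives 551 − 38×24 = -361 → no gain ✓.
Strong-case (own payoff 551 − 5×24 = 431): to p=0 gives 161 → no gain ✓; to p=9 gives 390 − 5×9 = 345 → no gain ✓.
Moderate-case (own payoff 390 − 20×9 = 210): to p=0 gives 161 → no gain ✓; to p=24 gives 551 − 20×24 = 71 → no gain ✓.
6 of the 6 constraints hold; this profile is a separating equilibrium.

6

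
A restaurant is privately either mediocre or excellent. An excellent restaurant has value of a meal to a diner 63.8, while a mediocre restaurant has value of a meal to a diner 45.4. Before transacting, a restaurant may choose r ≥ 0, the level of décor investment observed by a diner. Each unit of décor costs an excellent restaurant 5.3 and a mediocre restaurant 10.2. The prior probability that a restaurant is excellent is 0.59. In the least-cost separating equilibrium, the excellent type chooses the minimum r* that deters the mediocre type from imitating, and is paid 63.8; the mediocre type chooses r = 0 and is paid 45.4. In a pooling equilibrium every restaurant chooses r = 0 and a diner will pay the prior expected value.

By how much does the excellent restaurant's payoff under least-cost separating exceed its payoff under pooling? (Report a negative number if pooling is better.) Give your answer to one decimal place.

-2.0

Least-cost separating signal: r* solves 45.4 = 63.8 − 10.2·r*, so r* = (63.8 − 45.4)/10.2 ≈ 1.8039.
Excellent type's separating payoff: 63.8 − 5.3 × r* = 63.8 − 5.3 × (63.8 − 45.4)/10.2 = 63.8 − 97.52/10.2 ≈ 54.239.
Pooling payoff: 0.59 × 63.8 + 0.41 × 45.4 = 56.256.
Difference: 54.239 − 56.256 = -2.017, i.e. -2.0 to one decimal place.
The excellent type would prefer the pooling outcome.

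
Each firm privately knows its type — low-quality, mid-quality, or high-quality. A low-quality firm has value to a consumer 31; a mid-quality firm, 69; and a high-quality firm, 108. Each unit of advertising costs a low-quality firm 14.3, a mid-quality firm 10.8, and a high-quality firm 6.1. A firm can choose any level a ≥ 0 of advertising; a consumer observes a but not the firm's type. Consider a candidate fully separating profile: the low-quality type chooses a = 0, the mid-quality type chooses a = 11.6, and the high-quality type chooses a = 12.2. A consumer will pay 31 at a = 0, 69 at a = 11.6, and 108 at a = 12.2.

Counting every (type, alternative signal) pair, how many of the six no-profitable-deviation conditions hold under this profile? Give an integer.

4

Low-quality (own payoff 31): to a=11.6 gives 69 − 14.3×11.6 = -96.88 → no gain ✓; to a=12.2 gives 108 − 14.3×12.2 = -66.46 → no gain ✓.
Mid-quality (own payoff 69 − 10.8×11.6 = -56.28): to a=0 gives 31 → profitable ✗; to a=12.2 gives 108 − 10.8×12.2 = -23.76 → profitable ✗.
High-quality (own payoff 108 − 6.1×12.2 = 33.58): to a=0 gives 31 → no gain ✓; to a=11.6 gives 69 − 6.1×11.6 = -1.76 → no gain ✓.
4 of the 6 constraints hold; not an equilibrium.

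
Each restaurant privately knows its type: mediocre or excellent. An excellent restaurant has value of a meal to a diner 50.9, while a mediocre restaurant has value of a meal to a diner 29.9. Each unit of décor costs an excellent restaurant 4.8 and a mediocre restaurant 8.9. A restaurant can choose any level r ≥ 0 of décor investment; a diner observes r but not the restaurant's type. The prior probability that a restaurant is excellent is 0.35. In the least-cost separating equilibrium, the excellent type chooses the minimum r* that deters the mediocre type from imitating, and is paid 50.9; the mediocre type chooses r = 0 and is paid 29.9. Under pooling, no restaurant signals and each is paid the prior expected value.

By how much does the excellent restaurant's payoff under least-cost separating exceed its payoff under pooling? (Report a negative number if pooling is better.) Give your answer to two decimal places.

Least-cost separating signal: r* solves 29.9 = 50.9 − 8.9·r*, so r* = (50.9 − 29.9)/8.9 ≈ 2.3596.
Excellent type's separating payoff: 50.9 − 4.8 × r* = 50.9 − 4.8 × (50.9 − 29.9)/8.9 = 50.9 − 100.8/8.9 ≈ 39.5742.
Pooling payoff: 0.35 × 50.9 + 0.65 × 29.9 = 37.25.
Difference: 39.5742 − 37.25 = 2.3242, i.e. 2.32 to two decimal places.
The excellent type prefers to separate.

2.32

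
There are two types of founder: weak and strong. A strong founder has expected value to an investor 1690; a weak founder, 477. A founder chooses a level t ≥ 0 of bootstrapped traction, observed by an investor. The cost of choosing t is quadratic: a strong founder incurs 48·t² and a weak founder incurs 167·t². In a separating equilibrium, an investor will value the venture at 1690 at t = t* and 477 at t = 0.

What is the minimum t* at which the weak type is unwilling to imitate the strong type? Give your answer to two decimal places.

The weak type at t = 0 receives 477; imitating at t* yields 1690 − 167·t*².
Indifference: 477 = 1690 − 167·t*², so t*² = (1690 − 477) / 167 ≈ 7.2635.
t* = √7.2635 ≈ 2.70.

2.70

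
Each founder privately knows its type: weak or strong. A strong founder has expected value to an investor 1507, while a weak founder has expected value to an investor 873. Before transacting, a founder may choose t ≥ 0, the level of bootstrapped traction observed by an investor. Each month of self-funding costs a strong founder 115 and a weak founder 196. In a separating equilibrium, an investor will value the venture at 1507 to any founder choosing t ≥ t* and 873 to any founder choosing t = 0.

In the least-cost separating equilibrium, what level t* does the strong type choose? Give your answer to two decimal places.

A weak founder choosing t = 0 receives 873.
Imitating at t* instead would pay 1507 at cost 196·t*, netting 1507 − 196·t*.
Indifference: 873 = 1507 − 196·t*, so t* = (1507 − 873) / 196 ≈ 3.23.
At t* the weak type's incentive constraint just binds; the strong type strictly prefers t* since its per-unit cost is lower.

3.23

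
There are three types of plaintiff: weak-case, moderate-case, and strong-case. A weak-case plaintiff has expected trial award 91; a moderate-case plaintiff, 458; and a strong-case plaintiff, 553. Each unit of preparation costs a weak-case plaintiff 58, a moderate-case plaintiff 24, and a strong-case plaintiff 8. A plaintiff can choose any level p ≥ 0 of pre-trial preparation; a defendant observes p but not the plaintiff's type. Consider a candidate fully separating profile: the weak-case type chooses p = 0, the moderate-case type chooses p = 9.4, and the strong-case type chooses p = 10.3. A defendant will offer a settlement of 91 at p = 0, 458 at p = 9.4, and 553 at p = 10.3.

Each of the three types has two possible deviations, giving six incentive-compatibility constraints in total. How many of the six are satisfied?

5

Moderate-case (own payoff 458 − 24×9.4 = 232.4): to p=0 gives 91 → no gain ✓; to p=10.3 gives 553 − 24×10.3 = 305.8 → profitable ✗.
Weak-case (own payoff 91): to p=9.4 gives 458 − 58×9.4 = -87.2 → no gain ✓; to p=10.3 gives 553 − 58×10.3 = -44.4 → no gain ✓.
Strong-case (own payoff 553 − 8×10.3 = 470.6): to p=0 gives 91 → no gain ✓; to p=9.4 gives 458 − 8×9.4 = 382.8 → no gain ✓.
5 of the 6 constraints hold; not an equilibrium.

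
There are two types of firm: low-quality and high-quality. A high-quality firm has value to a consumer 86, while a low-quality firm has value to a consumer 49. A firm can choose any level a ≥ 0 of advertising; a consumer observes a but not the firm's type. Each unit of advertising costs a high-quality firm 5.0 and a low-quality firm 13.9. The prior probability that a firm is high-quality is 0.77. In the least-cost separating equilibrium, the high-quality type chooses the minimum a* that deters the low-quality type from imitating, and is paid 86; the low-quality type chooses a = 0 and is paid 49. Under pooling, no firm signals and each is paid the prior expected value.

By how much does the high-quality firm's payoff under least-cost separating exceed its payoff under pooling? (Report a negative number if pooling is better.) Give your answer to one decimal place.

-4.8

Least-cost separating signal: a* solves 49 = 86 − 13.9·a*, so a* = (86 − 49)/13.9 ≈ 2.6619.
High-quality type's separating payoff: 86 − 5.0 × a* = 86 − 5.0 × (86 − 49)/13.9 = 86 − 185/13.9 ≈ 72.691.
Pooling payoff: 0.77 × 86 + 0.23 × 49 = 77.49.
Difference: 72.691 − 77.49 = -4.799, i.e. -4.8 to one decimal place.
The high-quality type would prefer the pooling outcome.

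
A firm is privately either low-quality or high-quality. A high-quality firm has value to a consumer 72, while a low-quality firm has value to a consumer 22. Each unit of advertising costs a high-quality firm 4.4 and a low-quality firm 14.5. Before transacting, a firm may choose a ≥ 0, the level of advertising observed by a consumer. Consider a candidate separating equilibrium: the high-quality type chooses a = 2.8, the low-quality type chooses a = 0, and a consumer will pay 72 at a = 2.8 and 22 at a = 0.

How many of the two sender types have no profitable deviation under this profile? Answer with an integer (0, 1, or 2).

High-quality type: signal → 72 − 4.4 × 2.8 = 59.68; deviate to 0 → 22. IC holds (59.68 ≥ 22).
Low-quality type: stay at 0 → 22; mimic → 72 − 14.5 × 2.8 = 31.4. IC fails (22 < 31.4).
1 of 2 constraints hold, so this profile is not an equilibrium.

1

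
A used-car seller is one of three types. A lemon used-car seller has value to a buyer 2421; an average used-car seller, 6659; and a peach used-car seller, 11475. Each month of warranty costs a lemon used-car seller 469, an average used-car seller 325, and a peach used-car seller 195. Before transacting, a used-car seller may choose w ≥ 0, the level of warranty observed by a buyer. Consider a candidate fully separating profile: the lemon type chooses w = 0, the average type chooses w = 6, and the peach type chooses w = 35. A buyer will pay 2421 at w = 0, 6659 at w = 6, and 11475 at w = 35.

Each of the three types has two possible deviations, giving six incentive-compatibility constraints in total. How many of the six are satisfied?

Peach (own payoff 11475 − 195×35 = 4650): to w=0 gives 2421 → no gain ✓; to w=6 gives 6659 − 195×6 = 5489 → profitable ✗.
Lemon (own payoff 2421): to w=6 gives 6659 − 469×6 = 3845 → profitable ✗; to w=35 gives 11475 − 469×35 = -4940 → no gain ✓.
Average (own payoff 6659 − 325×6 = 4709): to w=0 gives 2421 → no gain ✓; to w=35 gives 11475 − 325×35 = 100 → no gain ✓.
4 of the 6 constraints hold; not an equilibrium.

4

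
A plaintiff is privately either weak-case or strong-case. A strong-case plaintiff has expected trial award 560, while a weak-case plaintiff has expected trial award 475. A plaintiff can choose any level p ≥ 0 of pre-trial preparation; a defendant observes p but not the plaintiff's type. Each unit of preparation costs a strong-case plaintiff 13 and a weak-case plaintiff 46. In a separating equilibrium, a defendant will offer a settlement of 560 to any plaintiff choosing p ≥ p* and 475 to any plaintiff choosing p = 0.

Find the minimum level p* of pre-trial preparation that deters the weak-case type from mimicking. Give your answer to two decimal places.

1.85

A weak-case plaintiff choosing p = 0 receives 475.
Imitating at p* instead would pay 560 at cost 46·p*, netting 560 − 46·p*.
Indifference: 475 = 560 − 46·p*, so p* = (560 − 475) / 46 ≈ 1.85.
This is the weak-case type's binding incentive-compatibility constraint; any p ≥ 1.85 sustains separation on that side.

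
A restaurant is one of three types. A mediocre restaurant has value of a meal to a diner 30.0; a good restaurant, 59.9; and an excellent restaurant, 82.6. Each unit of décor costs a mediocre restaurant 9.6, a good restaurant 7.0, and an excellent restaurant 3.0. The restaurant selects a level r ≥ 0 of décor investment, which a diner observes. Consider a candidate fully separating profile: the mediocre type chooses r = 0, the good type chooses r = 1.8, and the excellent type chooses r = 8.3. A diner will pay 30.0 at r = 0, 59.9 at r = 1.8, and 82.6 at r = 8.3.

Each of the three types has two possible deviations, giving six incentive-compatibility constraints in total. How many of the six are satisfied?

Mediocre (own payoff 30.0): to r=1.8 gives 59.9 − 9.6×1.8 = 42.62 → profitable ✗; to r=8.3 gives 82.6 − 9.6×8.3 = 2.92 → no gain ✓.
Excellent (own payoff 82.6 − 3.0×8.3 = 57.7): to r=0 gives 30.0 → no gain ✓; to r=1.8 gives 59.9 − 3.0×1.8 = 54.5 → no gain ✓.
Good (own payoff 59.9 − 7.0×1.8 = 47.3): to r=0 gives 30.0 → no gain ✓; to r=8.3 gives 82.6 − 7.0×8.3 = 24.5 → no gain ✓.
5 of the 6 constraints hold; not an equilibrium.

5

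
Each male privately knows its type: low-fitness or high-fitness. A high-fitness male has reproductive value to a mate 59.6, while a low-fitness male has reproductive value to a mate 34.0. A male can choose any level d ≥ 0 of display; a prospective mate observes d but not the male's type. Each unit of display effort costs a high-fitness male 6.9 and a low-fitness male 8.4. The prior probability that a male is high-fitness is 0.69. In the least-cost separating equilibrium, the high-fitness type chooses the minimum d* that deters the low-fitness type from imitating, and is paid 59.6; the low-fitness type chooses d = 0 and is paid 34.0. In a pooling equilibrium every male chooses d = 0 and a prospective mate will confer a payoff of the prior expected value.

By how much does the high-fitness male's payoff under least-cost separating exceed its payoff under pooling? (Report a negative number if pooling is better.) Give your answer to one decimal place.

-13.1

Least-cost separating signal: d* solves 34.0 = 59.6 − 8.4·d*, so d* = (59.6 − 34.0)/8.4 ≈ 3.0476.
High-fitness type's separating payoff: 59.6 − 6.9 × d* = 59.6 − 6.9 × (59.6 − 34.0)/8.4 = 59.6 − 176.64/8.4 ≈ 38.571.
Pooling payoff: 0.69 × 59.6 + 0.31 × 34.0 = 51.664.
Difference: 38.571 − 51.664 = -13.093, i.e. -13.1 to one decimal place.
The high-fitness type would prefer the pooling outcome.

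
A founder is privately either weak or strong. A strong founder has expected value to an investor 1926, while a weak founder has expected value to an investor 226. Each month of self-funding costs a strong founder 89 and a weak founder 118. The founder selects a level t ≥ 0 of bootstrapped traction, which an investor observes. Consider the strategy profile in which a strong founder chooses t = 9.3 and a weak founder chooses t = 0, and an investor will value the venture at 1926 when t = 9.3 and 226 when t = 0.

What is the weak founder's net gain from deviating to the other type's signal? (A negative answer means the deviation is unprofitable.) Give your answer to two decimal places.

Playing t = 0 the weak founder receives 226.
Deviating to t = 9.3 brings payment 1926 at cost 118 × 9.3 = 1097.4, netting 828.6.
Gain from deviating: 828.6 − 226 = 602.60.
The gain is positive, so the weak type's incentive-compatibility constraint is violated — this profile is not a separating equilibrium.

602.60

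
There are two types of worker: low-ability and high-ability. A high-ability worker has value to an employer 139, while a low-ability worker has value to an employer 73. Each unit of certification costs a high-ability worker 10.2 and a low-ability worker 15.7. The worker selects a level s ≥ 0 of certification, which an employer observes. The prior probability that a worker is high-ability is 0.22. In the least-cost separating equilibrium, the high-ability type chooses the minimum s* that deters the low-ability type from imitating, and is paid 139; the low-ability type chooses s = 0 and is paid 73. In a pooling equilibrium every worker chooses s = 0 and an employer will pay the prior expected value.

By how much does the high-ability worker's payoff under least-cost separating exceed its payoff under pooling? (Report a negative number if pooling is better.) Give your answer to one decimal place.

Least-cost separating signal: s* solves 73 = 139 − 15.7·s*, so s* = (139 − 73)/15.7 ≈ 4.2038.
High-ability type's separating payoff: 139 − 10.2 × s* = 139 − 10.2 × (139 − 73)/15.7 = 139 − 673.2/15.7 ≈ 96.121.
Pooling payoff: 0.22 × 139 + 0.78 × 73 = 87.52.
Difference: 96.121 − 87.52 = 8.601, i.e. 8.6 to one decimal place.
The high-ability type prefers to separate.

8.6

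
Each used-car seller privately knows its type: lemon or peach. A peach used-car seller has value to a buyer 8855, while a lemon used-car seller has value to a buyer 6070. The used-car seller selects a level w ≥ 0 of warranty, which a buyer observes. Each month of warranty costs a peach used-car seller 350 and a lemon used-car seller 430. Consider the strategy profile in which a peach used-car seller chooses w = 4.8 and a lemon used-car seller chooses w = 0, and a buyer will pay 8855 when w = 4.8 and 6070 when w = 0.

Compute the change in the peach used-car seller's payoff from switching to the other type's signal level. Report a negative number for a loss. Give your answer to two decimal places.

Playing w = 4.8 the peach used-car seller receives 8855 − 350 × 4.8 = 7175.
Deviating to w = 0 yields 6070 instead.
Gain from deviating: 6070 − 7175 = -1105.00.
The gain is negative, so the peach type's incentive-compatibility constraint is satisfied.

-1105.00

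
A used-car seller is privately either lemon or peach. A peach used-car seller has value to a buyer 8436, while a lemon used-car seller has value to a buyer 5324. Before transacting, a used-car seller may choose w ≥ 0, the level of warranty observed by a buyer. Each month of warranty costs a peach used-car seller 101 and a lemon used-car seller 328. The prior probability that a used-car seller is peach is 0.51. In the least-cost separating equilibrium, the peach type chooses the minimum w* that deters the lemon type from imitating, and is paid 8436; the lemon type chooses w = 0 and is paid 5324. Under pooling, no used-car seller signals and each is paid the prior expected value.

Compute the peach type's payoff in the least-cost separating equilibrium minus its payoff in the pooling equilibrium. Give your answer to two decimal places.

Least-cost separating signal: w* solves 5324 = 8436 − 328·w*, so w* = (8436 − 5324)/328 ≈ 9.4878.
Peach type's separating payoff: 8436 − 101 × w* = 8436 − 101 × (8436 − 5324)/328 = 8436 − 314312/328 ≈ 7477.7317.
Pooling payoff: 0.51 × 8436 + 0.49 × 5324 = 6911.12.
Difference: 7477.7317 − 6911.12 = 566.6117, i.e. 566.61 to two decimal places.
The peach type prefers to separate.

566.61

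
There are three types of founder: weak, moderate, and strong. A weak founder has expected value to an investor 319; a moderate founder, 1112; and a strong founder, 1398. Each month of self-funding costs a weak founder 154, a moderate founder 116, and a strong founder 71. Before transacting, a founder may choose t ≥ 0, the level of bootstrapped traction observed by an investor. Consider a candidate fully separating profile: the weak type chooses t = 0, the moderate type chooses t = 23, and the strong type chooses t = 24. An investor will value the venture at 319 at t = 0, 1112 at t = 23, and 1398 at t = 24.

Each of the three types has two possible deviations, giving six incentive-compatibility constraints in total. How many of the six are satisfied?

Weak (own payoff 319): to t=23 gives 1112 − 154×23 = -2430 → no gain ✓; to t=24 gives 1398 − 154×24 = -2298 → no gain ✓.
Strong (own payoff 1398 − 71×24 = -306): to t=0 gives 319 → profitable ✗; to t=23 gives 1112 − 71×23 = -521 → no gain ✓.
Moderate (own payoff 1112 − 116×23 = -1556): to t=0 gives 319 → profitable ✗; to t=24 gives 1398 − 116×24 = -1386 → profitable ✗.
3 of the 6 constraints hold; not an equilibrium.

3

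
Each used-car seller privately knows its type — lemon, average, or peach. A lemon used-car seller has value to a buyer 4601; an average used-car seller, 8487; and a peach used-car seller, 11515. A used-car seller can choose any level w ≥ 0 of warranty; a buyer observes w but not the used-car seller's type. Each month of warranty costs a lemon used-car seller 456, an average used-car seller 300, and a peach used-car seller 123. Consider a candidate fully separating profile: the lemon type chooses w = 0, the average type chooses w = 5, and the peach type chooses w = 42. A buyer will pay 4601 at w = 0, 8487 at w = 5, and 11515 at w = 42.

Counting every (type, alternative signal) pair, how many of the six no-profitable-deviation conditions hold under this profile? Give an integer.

4

Peach (own payoff 11515 − 123×42 = 6349): to w=0 gives 4601 → no gain ✓; to w=5 gives 8487 − 123×5 = 7872 → profitable ✗.
Average (own payoff 8487 − 300×5 = 6987): to w=0 gives 4601 → no gain ✓; to w=42 gives 11515 − 300×42 = -1085 → no gain ✓.
Lemon (own payoff 4601): to w=5 gives 8487 − 456×5 = 6207 → profitable ✗; to w=42 gives 11515 − 456×42 = -7637 → no gain ✓.
4 of the 6 constraints hold; not an equilibrium.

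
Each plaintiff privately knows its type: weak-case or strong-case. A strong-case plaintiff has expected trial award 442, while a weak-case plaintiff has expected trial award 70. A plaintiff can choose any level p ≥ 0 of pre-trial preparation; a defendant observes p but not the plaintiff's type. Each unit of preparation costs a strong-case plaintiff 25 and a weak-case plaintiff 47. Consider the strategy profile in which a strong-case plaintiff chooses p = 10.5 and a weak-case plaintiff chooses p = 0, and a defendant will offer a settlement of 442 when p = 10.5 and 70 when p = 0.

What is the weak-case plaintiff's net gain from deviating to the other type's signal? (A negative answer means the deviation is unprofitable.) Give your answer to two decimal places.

Playing p = 0 the weak-case plaintiff receives 70.
Deviating to p = 10.5 brings payment 442 at cost 47 × 10.5 = 493.5, netting -51.5.
Gain from deviating: -51.5 − 70 = -121.50.
The gain is negative, so the weak-case type's incentive-compatibility constraint is satisfied.

-121.50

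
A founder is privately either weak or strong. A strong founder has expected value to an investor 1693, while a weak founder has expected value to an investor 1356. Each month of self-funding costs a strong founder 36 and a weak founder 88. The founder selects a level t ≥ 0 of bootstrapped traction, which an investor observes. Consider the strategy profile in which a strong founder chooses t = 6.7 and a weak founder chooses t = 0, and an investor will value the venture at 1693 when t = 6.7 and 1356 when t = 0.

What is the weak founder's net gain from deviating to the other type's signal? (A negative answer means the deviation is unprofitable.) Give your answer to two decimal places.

-252.60

Playing t = 0 the weak founder receives 1356.
Deviating to t = 6.7 brings payment 1693 at cost 88 × 6.7 = 589.6, netting 1103.4.
Gain from deviating: 1103.4 − 1356 = -252.60.
The gain is negative, so the weak type's incentive-compatibility constraint is satisfied.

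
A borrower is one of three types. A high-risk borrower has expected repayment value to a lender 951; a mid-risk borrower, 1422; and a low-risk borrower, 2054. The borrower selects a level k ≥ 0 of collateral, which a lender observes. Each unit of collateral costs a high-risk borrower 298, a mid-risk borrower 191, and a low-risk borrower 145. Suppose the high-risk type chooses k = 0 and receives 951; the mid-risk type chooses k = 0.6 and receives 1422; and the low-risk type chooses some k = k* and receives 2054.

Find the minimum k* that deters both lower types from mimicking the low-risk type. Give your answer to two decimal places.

3.91

Mid-risk type (on-path payoff 1422 − 191×0.6 = 1307.4) won't mimic when 1307.4 ≥ 2054 − 191·k*, i.e. k* ≥ 3.91.
High-risk type (on-path payoff 951) won't mimic when 951 ≥ 2054 − 298·k*, i.e. k* ≥ 3.70.
Both must hold, so k* = max(3.70, 3.91) = 3.91. The mid-risk type's constraint binds.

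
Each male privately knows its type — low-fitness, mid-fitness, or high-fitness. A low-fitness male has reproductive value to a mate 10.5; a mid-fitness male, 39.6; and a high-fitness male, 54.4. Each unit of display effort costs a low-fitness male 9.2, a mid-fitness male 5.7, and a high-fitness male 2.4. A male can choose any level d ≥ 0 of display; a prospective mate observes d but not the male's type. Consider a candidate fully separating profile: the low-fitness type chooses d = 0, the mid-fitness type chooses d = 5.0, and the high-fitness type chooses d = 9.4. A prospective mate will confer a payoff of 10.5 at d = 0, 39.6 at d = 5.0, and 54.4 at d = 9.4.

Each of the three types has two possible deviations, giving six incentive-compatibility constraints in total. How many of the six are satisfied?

Mid-fitness (own payoff 39.6 − 5.7×5.0 = 11.1): to d=0 gives 10.5 → no gain ✓; to d=9.4 gives 54.4 − 5.7×9.4 = 0.82 → no gain ✓.
Low-fitness (own payoff 10.5): to d=5.0 gives 39.6 − 9.2×5.0 = -6.4 → no gain ✓; to d=9.4 gives 54.4 − 9.2×9.4 = -32.08 → no gain ✓.
High-fitness (own payoff 54.4 − 2.4×9.4 = 31.84): to d=0 gives 10.5 → no gain ✓; to d=5.0 gives 39.6 − 2.4×5.0 = 27.6 → no gain ✓.
6 of the 6 constraints hold; this profile is a separating equilibrium.

6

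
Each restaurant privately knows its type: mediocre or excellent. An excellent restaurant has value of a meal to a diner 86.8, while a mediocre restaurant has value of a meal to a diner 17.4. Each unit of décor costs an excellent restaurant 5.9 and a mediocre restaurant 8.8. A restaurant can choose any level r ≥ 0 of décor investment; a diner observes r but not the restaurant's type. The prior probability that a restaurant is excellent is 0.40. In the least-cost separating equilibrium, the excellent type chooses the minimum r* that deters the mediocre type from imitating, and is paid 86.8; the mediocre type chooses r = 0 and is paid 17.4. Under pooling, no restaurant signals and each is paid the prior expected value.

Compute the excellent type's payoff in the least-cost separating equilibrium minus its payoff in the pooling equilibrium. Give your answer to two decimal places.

-4.89

Least-cost separating signal: r* solves 17.4 = 86.8 − 8.8·r*, so r* = (86.8 − 17.4)/8.8 ≈ 7.8864.
Excellent type's separating payoff: 86.8 − 5.9 × r* = 86.8 − 5.9 × (86.8 − 17.4)/8.8 = 86.8 − 409.46/8.8 ≈ 40.2705.
Pooling payoff: 0.40 × 86.8 + 0.60 × 17.4 = 45.16.
Difference: 40.2705 − 45.16 = -4.8895, i.e. -4.89 to two decimal places.
The excellent type would prefer the pooling outcome.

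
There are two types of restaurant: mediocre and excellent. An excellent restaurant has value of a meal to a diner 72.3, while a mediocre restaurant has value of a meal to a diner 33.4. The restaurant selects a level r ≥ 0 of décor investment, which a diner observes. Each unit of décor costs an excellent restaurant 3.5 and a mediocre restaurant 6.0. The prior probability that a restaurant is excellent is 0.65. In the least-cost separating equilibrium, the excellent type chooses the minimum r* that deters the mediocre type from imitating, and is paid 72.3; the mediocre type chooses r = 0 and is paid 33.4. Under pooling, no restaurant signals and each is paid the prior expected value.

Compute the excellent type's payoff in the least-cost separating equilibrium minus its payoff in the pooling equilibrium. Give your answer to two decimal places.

-9.08

Least-cost separating signal: r* solves 33.4 = 72.3 − 6.0·r*, so r* = (72.3 − 33.4)/6.0 ≈ 6.4833.
Excellent type's separating payoff: 72.3 − 3.5 × r* = 72.3 − 3.5 × (72.3 − 33.4)/6.0 = 72.3 − 136.15/6.0 ≈ 49.6083.
Pooling payoff: 0.65 × 72.3 + 0.35 × 33.4 = 58.685.
Difference: 49.6083 − 58.685 = -9.0767, i.e. -9.08 to two decimal places.
The excellent type would prefer the pooling outcome.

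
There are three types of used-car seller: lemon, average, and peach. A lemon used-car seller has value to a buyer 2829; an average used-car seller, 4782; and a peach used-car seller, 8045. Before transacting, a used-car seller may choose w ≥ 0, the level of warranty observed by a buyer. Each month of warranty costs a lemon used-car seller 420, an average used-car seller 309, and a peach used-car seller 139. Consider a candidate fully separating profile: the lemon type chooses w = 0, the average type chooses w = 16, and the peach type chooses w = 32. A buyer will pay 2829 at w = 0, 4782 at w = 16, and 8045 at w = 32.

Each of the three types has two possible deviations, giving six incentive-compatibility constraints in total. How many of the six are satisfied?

5

Lemon (own payoff 2829): to w=16 gives 4782 − 420×16 = -1938 → no gain ✓; to w=32 gives 8045 − 420×32 = -5395 → no gain ✓.
Average (own payoff 4782 − 309×16 = -162): to w=0 gives 2829 → profitable ✗; to w=32 gives 8045 − 309×32 = -1843 → no gain ✓.
Peach (own payoff 8045 − 139×32 = 3597): to w=0 gives 2829 → no gain ✓; to w=16 gives 4782 − 139×16 = 2558 → no gain ✓.
5 of the 6 constraints hold; not an equilibrium.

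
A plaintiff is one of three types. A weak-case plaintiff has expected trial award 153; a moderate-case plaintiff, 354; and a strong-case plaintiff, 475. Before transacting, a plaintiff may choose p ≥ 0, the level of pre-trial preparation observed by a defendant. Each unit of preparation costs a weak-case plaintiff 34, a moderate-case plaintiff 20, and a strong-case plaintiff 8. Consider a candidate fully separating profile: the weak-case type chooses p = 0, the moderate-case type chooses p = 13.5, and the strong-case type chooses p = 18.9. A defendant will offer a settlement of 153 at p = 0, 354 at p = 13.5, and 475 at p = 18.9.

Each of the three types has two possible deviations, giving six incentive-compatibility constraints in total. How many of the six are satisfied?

4

Strong-case (own payoff 475 − 8×18.9 = 323.8): to p=0 gives 153 → no gain ✓; to p=13.5 gives 354 − 8×13.5 = 246 → no gain ✓.
Weak-case (own payoff 153): to p=13.5 gives 354 − 34×13.5 = -105 → no gain ✓; to p=18.9 gives 475 − 34×18.9 = -167.6 → no gain ✓.
Moderate-case (own payoff 354 − 20×13.5 = 84): to p=0 gives 153 → profitable ✗; to p=18.9 gives 475 − 20×18.9 = 97 → profitable ✗.
4 of the 6 constraints hold; not an equilibrium.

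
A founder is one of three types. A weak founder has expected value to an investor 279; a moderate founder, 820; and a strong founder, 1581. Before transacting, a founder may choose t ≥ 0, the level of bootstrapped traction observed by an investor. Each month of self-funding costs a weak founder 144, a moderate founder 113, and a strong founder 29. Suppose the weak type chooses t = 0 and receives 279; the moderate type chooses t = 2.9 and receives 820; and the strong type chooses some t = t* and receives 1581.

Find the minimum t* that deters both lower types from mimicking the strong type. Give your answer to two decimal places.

Weak type (on-path payoff 279) won't mimic when 279 ≥ 1581 − 144·t*, i.e. t* ≥ 9.04.
Moderate type (on-path payoff 820 − 113×2.9 = 492.3) won't mimic when 492.3 ≥ 1581 − 113·t*, i.e. t* ≥ 9.63.
Both must hold, so t* = max(9.04, 9.63) = 9.63. The moderate type's constraint binds.

9.63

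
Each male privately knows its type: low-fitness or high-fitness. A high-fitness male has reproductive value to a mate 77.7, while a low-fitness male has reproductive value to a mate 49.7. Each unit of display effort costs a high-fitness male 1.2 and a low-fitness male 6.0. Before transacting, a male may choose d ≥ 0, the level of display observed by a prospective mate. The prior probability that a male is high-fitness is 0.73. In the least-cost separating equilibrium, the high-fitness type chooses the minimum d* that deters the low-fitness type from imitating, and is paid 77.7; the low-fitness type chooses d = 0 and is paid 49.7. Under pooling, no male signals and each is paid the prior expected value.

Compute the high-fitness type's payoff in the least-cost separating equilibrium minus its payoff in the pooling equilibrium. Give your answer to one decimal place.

Least-cost separating signal: d* solves 49.7 = 77.7 − 6.0·d*, so d* = (77.7 − 49.7)/6.0 ≈ 4.6667.
High-fitness type's separating payoff: 77.7 − 1.2 × d* = 77.7 − 1.2 × (77.7 − 49.7)/6.0 = 77.7 − 33.6/6.0 = 72.1.
Pooling payoff: 0.73 × 77.7 + 0.27 × 49.7 = 70.14.
Difference: 72.1 − 70.14 = 1.96, i.e. 2.0 to one decimal place.
The high-fitness type prefers to separate.

2.0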